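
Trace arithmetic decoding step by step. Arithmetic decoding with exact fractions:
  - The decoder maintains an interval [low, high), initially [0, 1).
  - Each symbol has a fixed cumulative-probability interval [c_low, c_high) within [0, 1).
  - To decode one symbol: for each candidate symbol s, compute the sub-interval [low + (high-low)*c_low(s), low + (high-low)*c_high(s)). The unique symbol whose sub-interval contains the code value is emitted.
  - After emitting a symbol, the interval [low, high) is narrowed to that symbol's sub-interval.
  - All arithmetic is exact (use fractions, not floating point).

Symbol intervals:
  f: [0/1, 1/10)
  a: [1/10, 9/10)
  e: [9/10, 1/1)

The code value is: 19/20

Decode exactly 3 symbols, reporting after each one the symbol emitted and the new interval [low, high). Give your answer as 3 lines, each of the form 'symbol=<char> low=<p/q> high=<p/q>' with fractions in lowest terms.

Step 1: interval [0/1, 1/1), width = 1/1 - 0/1 = 1/1
  'f': [0/1 + 1/1*0/1, 0/1 + 1/1*1/10) = [0/1, 1/10)
  'a': [0/1 + 1/1*1/10, 0/1 + 1/1*9/10) = [1/10, 9/10)
  'e': [0/1 + 1/1*9/10, 0/1 + 1/1*1/1) = [9/10, 1/1) <- contains code 19/20
  emit 'e', narrow to [9/10, 1/1)
Step 2: interval [9/10, 1/1), width = 1/1 - 9/10 = 1/10
  'f': [9/10 + 1/10*0/1, 9/10 + 1/10*1/10) = [9/10, 91/100)
  'a': [9/10 + 1/10*1/10, 9/10 + 1/10*9/10) = [91/100, 99/100) <- contains code 19/20
  'e': [9/10 + 1/10*9/10, 9/10 + 1/10*1/1) = [99/100, 1/1)
  emit 'a', narrow to [91/100, 99/100)
Step 3: interval [91/100, 99/100), width = 99/100 - 91/100 = 2/25
  'f': [91/100 + 2/25*0/1, 91/100 + 2/25*1/10) = [91/100, 459/500)
  'a': [91/100 + 2/25*1/10, 91/100 + 2/25*9/10) = [459/500, 491/500) <- contains code 19/20
  'e': [91/100 + 2/25*9/10, 91/100 + 2/25*1/1) = [491/500, 99/100)
  emit 'a', narrow to [459/500, 491/500)

Answer: symbol=e low=9/10 high=1/1
symbol=a low=91/100 high=99/100
symbol=a low=459/500 high=491/500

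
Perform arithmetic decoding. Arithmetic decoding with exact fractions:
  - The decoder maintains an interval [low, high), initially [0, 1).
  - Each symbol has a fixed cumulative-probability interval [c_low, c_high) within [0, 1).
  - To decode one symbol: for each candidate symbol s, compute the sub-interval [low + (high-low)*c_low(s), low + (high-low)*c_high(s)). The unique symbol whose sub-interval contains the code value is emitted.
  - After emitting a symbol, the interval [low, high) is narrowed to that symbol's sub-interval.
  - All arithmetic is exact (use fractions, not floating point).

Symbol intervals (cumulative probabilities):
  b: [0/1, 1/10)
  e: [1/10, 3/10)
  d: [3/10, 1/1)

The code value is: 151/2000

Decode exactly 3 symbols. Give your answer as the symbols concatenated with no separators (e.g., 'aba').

Answer: bdd

Derivation:
Step 1: interval [0/1, 1/1), width = 1/1 - 0/1 = 1/1
  'b': [0/1 + 1/1*0/1, 0/1 + 1/1*1/10) = [0/1, 1/10) <- contains code 151/2000
  'e': [0/1 + 1/1*1/10, 0/1 + 1/1*3/10) = [1/10, 3/10)
  'd': [0/1 + 1/1*3/10, 0/1 + 1/1*1/1) = [3/10, 1/1)
  emit 'b', narrow to [0/1, 1/10)
Step 2: interval [0/1, 1/10), width = 1/10 - 0/1 = 1/10
  'b': [0/1 + 1/10*0/1, 0/1 + 1/10*1/10) = [0/1, 1/100)
  'e': [0/1 + 1/10*1/10, 0/1 + 1/10*3/10) = [1/100, 3/100)
  'd': [0/1 + 1/10*3/10, 0/1 + 1/10*1/1) = [3/100, 1/10) <- contains code 151/2000
  emit 'd', narrow to [3/100, 1/10)
Step 3: interval [3/100, 1/10), width = 1/10 - 3/100 = 7/100
  'b': [3/100 + 7/100*0/1, 3/100 + 7/100*1/10) = [3/100, 37/1000)
  'e': [3/100 + 7/100*1/10, 3/100 + 7/100*3/10) = [37/1000, 51/1000)
  'd': [3/100 + 7/100*3/10, 3/100 + 7/100*1/1) = [51/1000, 1/10) <- contains code 151/2000
  emit 'd', narrow to [51/1000, 1/10)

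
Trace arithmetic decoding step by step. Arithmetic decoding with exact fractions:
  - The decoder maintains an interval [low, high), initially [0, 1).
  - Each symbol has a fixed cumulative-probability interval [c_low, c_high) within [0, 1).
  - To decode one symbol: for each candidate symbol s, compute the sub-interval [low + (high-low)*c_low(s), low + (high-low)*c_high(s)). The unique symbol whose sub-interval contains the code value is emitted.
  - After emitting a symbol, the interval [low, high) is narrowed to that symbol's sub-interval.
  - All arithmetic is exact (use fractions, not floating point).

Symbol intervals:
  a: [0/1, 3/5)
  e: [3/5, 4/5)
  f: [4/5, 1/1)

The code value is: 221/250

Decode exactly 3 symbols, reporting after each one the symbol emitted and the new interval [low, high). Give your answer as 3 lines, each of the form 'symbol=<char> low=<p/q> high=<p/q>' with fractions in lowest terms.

Answer: symbol=f low=4/5 high=1/1
symbol=a low=4/5 high=23/25
symbol=e low=109/125 high=112/125

Derivation:
Step 1: interval [0/1, 1/1), width = 1/1 - 0/1 = 1/1
  'a': [0/1 + 1/1*0/1, 0/1 + 1/1*3/5) = [0/1, 3/5)
  'e': [0/1 + 1/1*3/5, 0/1 + 1/1*4/5) = [3/5, 4/5)
  'f': [0/1 + 1/1*4/5, 0/1 + 1/1*1/1) = [4/5, 1/1) <- contains code 221/250
  emit 'f', narrow to [4/5, 1/1)
Step 2: interval [4/5, 1/1), width = 1/1 - 4/5 = 1/5
  'a': [4/5 + 1/5*0/1, 4/5 + 1/5*3/5) = [4/5, 23/25) <- contains code 221/250
  'e': [4/5 + 1/5*3/5, 4/5 + 1/5*4/5) = [23/25, 24/25)
  'f': [4/5 + 1/5*4/5, 4/5 + 1/5*1/1) = [24/25, 1/1)
  emit 'a', narrow to [4/5, 23/25)
Step 3: interval [4/5, 23/25), width = 23/25 - 4/5 = 3/25
  'a': [4/5 + 3/25*0/1, 4/5 + 3/25*3/5) = [4/5, 109/125)
  'e': [4/5 + 3/25*3/5, 4/5 + 3/25*4/5) = [109/125, 112/125) <- contains code 221/250
  'f': [4/5 + 3/25*4/5, 4/5 + 3/25*1/1) = [112/125, 23/25)
  emit 'e', narrow to [109/125, 112/125)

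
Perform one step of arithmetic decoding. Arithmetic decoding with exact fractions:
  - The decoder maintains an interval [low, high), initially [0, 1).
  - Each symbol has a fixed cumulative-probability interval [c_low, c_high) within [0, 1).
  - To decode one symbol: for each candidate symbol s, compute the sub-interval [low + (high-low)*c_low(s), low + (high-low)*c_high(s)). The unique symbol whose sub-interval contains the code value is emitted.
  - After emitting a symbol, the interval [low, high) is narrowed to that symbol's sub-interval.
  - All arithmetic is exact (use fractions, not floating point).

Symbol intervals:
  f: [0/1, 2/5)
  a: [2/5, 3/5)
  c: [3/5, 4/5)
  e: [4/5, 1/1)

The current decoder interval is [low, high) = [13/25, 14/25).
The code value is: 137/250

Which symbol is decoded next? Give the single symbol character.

Interval width = high − low = 14/25 − 13/25 = 1/25
Scaled code = (code − low) / width = (137/250 − 13/25) / 1/25 = 7/10
  f: [0/1, 2/5) 
  a: [2/5, 3/5) 
  c: [3/5, 4/5) ← scaled code falls here ✓
  e: [4/5, 1/1) 

Answer: c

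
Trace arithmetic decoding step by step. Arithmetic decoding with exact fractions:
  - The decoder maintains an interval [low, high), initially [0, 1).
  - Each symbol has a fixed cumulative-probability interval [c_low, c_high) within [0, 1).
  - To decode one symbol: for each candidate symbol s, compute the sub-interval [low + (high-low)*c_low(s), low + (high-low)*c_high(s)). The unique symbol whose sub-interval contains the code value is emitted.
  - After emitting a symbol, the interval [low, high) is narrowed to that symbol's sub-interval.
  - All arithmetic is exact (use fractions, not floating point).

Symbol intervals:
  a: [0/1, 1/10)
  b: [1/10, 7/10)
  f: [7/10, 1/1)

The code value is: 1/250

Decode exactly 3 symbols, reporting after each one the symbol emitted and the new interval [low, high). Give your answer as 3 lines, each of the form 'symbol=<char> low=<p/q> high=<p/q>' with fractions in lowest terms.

Answer: symbol=a low=0/1 high=1/10
symbol=a low=0/1 high=1/100
symbol=b low=1/1000 high=7/1000

Derivation:
Step 1: interval [0/1, 1/1), width = 1/1 - 0/1 = 1/1
  'a': [0/1 + 1/1*0/1, 0/1 + 1/1*1/10) = [0/1, 1/10) <- contains code 1/250
  'b': [0/1 + 1/1*1/10, 0/1 + 1/1*7/10) = [1/10, 7/10)
  'f': [0/1 + 1/1*7/10, 0/1 + 1/1*1/1) = [7/10, 1/1)
  emit 'a', narrow to [0/1, 1/10)
Step 2: interval [0/1, 1/10), width = 1/10 - 0/1 = 1/10
  'a': [0/1 + 1/10*0/1, 0/1 + 1/10*1/10) = [0/1, 1/100) <- contains code 1/250
  'b': [0/1 + 1/10*1/10, 0/1 + 1/10*7/10) = [1/100, 7/100)
  'f': [0/1 + 1/10*7/10, 0/1 + 1/10*1/1) = [7/100, 1/10)
  emit 'a', narrow to [0/1, 1/100)
Step 3: interval [0/1, 1/100), width = 1/100 - 0/1 = 1/100
  'a': [0/1 + 1/100*0/1, 0/1 + 1/100*1/10) = [0/1, 1/1000)
  'b': [0/1 + 1/100*1/10, 0/1 + 1/100*7/10) = [1/1000, 7/1000) <- contains code 1/250
  'f': [0/1 + 1/100*7/10, 0/1 + 1/100*1/1) = [7/1000, 1/100)
  emit 'b', narrow to [1/1000, 7/1000)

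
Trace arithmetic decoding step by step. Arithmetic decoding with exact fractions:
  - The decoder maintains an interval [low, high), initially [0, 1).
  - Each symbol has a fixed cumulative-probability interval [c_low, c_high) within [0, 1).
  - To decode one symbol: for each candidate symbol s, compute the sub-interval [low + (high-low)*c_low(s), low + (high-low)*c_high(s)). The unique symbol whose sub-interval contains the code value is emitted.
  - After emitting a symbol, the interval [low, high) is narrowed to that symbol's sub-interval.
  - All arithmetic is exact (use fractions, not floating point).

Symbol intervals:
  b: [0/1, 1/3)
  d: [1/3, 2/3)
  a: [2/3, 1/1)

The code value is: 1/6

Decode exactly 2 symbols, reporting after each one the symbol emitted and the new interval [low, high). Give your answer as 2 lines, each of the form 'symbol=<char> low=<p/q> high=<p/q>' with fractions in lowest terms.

Answer: symbol=b low=0/1 high=1/3
symbol=d low=1/9 high=2/9

Derivation:
Step 1: interval [0/1, 1/1), width = 1/1 - 0/1 = 1/1
  'b': [0/1 + 1/1*0/1, 0/1 + 1/1*1/3) = [0/1, 1/3) <- contains code 1/6
  'd': [0/1 + 1/1*1/3, 0/1 + 1/1*2/3) = [1/3, 2/3)
  'a': [0/1 + 1/1*2/3, 0/1 + 1/1*1/1) = [2/3, 1/1)
  emit 'b', narrow to [0/1, 1/3)
Step 2: interval [0/1, 1/3), width = 1/3 - 0/1 = 1/3
  'b': [0/1 + 1/3*0/1, 0/1 + 1/3*1/3) = [0/1, 1/9)
  'd': [0/1 + 1/3*1/3, 0/1 + 1/3*2/3) = [1/9, 2/9) <- contains code 1/6
  'a': [0/1 + 1/3*2/3, 0/1 + 1/3*1/1) = [2/9, 1/3)
  emit 'd', narrow to [1/9, 2/9)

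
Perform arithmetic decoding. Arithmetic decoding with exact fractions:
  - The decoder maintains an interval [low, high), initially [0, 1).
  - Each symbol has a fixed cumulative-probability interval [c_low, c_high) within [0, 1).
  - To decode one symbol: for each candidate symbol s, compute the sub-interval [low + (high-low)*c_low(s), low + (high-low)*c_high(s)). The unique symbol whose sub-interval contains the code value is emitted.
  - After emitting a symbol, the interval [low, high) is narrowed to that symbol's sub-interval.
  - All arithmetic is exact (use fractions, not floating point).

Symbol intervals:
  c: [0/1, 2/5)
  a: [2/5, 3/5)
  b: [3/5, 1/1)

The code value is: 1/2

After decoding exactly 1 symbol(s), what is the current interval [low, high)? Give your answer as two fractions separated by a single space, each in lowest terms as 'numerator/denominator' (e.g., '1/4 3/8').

Answer: 2/5 3/5

Derivation:
Step 1: interval [0/1, 1/1), width = 1/1 - 0/1 = 1/1
  'c': [0/1 + 1/1*0/1, 0/1 + 1/1*2/5) = [0/1, 2/5)
  'a': [0/1 + 1/1*2/5, 0/1 + 1/1*3/5) = [2/5, 3/5) <- contains code 1/2
  'b': [0/1 + 1/1*3/5, 0/1 + 1/1*1/1) = [3/5, 1/1)
  emit 'a', narrow to [2/5, 3/5)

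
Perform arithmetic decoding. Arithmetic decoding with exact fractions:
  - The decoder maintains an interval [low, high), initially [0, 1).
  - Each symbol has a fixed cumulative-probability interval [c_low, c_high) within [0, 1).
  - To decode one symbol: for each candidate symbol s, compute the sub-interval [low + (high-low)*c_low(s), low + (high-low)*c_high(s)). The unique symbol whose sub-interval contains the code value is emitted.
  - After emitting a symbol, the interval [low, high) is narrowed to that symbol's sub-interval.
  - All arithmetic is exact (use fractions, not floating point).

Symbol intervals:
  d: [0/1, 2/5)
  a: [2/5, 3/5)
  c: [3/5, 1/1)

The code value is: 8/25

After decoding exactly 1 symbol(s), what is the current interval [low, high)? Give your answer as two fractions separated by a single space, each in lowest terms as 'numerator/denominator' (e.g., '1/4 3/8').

Step 1: interval [0/1, 1/1), width = 1/1 - 0/1 = 1/1
  'd': [0/1 + 1/1*0/1, 0/1 + 1/1*2/5) = [0/1, 2/5) <- contains code 8/25
  'a': [0/1 + 1/1*2/5, 0/1 + 1/1*3/5) = [2/5, 3/5)
  'c': [0/1 + 1/1*3/5, 0/1 + 1/1*1/1) = [3/5, 1/1)
  emit 'd', narrow to [0/1, 2/5)

Answer: 0/1 2/5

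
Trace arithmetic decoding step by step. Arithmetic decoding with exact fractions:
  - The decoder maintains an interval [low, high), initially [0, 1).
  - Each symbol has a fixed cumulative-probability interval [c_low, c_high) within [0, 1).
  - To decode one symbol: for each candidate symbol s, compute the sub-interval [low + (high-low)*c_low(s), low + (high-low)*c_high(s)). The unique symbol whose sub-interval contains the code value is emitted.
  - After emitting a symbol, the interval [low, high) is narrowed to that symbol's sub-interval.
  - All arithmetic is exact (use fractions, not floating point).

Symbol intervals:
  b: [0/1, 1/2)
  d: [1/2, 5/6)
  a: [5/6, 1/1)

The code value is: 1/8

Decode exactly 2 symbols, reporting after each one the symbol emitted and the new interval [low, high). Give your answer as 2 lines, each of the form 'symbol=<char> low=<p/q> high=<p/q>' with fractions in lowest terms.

Step 1: interval [0/1, 1/1), width = 1/1 - 0/1 = 1/1
  'b': [0/1 + 1/1*0/1, 0/1 + 1/1*1/2) = [0/1, 1/2) <- contains code 1/8
  'd': [0/1 + 1/1*1/2, 0/1 + 1/1*5/6) = [1/2, 5/6)
  'a': [0/1 + 1/1*5/6, 0/1 + 1/1*1/1) = [5/6, 1/1)
  emit 'b', narrow to [0/1, 1/2)
Step 2: interval [0/1, 1/2), width = 1/2 - 0/1 = 1/2
  'b': [0/1 + 1/2*0/1, 0/1 + 1/2*1/2) = [0/1, 1/4) <- contains code 1/8
  'd': [0/1 + 1/2*1/2, 0/1 + 1/2*5/6) = [1/4, 5/12)
  'a': [0/1 + 1/2*5/6, 0/1 + 1/2*1/1) = [5/12, 1/2)
  emit 'b', narrow to [0/1, 1/4)

Answer: symbol=b low=0/1 high=1/2
symbol=b low=0/1 high=1/4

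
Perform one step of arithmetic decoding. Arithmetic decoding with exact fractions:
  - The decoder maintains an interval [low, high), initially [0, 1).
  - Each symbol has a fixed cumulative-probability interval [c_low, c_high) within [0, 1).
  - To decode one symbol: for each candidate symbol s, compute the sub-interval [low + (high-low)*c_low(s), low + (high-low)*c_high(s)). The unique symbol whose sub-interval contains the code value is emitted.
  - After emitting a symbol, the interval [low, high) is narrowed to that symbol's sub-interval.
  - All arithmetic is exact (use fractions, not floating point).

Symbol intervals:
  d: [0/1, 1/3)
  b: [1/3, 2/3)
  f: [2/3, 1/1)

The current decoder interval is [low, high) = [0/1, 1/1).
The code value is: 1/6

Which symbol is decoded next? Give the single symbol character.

Interval width = high − low = 1/1 − 0/1 = 1/1
Scaled code = (code − low) / width = (1/6 − 0/1) / 1/1 = 1/6
  d: [0/1, 1/3) ← scaled code falls here ✓
  b: [1/3, 2/3) 
  f: [2/3, 1/1) 

Answer: d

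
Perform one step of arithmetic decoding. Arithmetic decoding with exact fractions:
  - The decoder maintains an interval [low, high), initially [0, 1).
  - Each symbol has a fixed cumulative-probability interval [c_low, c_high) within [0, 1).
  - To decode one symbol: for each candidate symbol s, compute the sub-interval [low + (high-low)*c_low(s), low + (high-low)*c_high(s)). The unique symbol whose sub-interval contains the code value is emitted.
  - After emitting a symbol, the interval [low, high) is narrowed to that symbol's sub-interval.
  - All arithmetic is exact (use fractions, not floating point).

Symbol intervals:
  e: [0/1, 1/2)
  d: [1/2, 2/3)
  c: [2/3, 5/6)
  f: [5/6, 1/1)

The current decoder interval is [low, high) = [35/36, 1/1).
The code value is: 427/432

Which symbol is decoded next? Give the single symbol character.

Interval width = high − low = 1/1 − 35/36 = 1/36
Scaled code = (code − low) / width = (427/432 − 35/36) / 1/36 = 7/12
  e: [0/1, 1/2) 
  d: [1/2, 2/3) ← scaled code falls here ✓
  c: [2/3, 5/6) 
  f: [5/6, 1/1) 

Answer: d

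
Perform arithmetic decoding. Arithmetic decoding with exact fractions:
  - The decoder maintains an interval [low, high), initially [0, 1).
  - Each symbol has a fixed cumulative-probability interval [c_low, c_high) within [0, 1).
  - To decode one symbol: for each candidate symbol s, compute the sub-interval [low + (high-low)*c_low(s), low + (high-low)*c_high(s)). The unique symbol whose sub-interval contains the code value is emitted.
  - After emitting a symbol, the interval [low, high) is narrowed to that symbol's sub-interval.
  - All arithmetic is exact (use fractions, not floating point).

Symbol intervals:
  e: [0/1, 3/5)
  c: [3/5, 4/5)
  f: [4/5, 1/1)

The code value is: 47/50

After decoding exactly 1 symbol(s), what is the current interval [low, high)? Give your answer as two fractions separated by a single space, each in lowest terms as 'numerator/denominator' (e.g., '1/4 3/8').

Answer: 4/5 1/1

Derivation:
Step 1: interval [0/1, 1/1), width = 1/1 - 0/1 = 1/1
  'e': [0/1 + 1/1*0/1, 0/1 + 1/1*3/5) = [0/1, 3/5)
  'c': [0/1 + 1/1*3/5, 0/1 + 1/1*4/5) = [3/5, 4/5)
  'f': [0/1 + 1/1*4/5, 0/1 + 1/1*1/1) = [4/5, 1/1) <- contains code 47/50
  emit 'f', narrow to [4/5, 1/1)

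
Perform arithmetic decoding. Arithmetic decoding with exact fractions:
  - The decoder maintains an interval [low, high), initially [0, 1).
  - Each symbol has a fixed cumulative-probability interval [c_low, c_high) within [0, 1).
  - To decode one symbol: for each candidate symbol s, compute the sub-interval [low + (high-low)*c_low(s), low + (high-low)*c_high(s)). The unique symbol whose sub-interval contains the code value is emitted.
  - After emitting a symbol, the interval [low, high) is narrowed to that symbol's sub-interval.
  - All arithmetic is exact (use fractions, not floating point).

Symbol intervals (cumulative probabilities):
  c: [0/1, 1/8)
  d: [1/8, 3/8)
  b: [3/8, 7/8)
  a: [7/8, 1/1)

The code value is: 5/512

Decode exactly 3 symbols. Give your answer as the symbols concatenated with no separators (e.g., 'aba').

Answer: ccb

Derivation:
Step 1: interval [0/1, 1/1), width = 1/1 - 0/1 = 1/1
  'c': [0/1 + 1/1*0/1, 0/1 + 1/1*1/8) = [0/1, 1/8) <- contains code 5/512
  'd': [0/1 + 1/1*1/8, 0/1 + 1/1*3/8) = [1/8, 3/8)
  'b': [0/1 + 1/1*3/8, 0/1 + 1/1*7/8) = [3/8, 7/8)
  'a': [0/1 + 1/1*7/8, 0/1 + 1/1*1/1) = [7/8, 1/1)
  emit 'c', narrow to [0/1, 1/8)
Step 2: interval [0/1, 1/8), width = 1/8 - 0/1 = 1/8
  'c': [0/1 + 1/8*0/1, 0/1 + 1/8*1/8) = [0/1, 1/64) <- contains code 5/512
  'd': [0/1 + 1/8*1/8, 0/1 + 1/8*3/8) = [1/64, 3/64)
  'b': [0/1 + 1/8*3/8, 0/1 + 1/8*7/8) = [3/64, 7/64)
  'a': [0/1 + 1/8*7/8, 0/1 + 1/8*1/1) = [7/64, 1/8)
  emit 'c', narrow to [0/1, 1/64)
Step 3: interval [0/1, 1/64), width = 1/64 - 0/1 = 1/64
  'c': [0/1 + 1/64*0/1, 0/1 + 1/64*1/8) = [0/1, 1/512)
  'd': [0/1 + 1/64*1/8, 0/1 + 1/64*3/8) = [1/512, 3/512)
  'b': [0/1 + 1/64*3/8, 0/1 + 1/64*7/8) = [3/512, 7/512) <- contains code 5/512
  'a': [0/1 + 1/64*7/8, 0/1 + 1/64*1/1) = [7/512, 1/64)
  emit 'b', narrow to [3/512, 7/512)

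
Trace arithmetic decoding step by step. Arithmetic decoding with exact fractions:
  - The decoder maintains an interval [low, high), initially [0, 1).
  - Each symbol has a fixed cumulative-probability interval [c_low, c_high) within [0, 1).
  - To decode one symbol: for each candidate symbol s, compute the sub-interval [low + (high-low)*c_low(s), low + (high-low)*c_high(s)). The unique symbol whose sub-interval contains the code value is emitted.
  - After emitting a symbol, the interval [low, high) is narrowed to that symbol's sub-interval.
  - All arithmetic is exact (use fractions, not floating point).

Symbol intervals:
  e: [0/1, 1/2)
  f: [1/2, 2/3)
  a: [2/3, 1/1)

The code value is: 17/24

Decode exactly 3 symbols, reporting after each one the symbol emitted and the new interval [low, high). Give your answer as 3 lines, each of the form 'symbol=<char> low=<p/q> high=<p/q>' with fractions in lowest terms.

Step 1: interval [0/1, 1/1), width = 1/1 - 0/1 = 1/1
  'e': [0/1 + 1/1*0/1, 0/1 + 1/1*1/2) = [0/1, 1/2)
  'f': [0/1 + 1/1*1/2, 0/1 + 1/1*2/3) = [1/2, 2/3)
  'a': [0/1 + 1/1*2/3, 0/1 + 1/1*1/1) = [2/3, 1/1) <- contains code 17/24
  emit 'a', narrow to [2/3, 1/1)
Step 2: interval [2/3, 1/1), width = 1/1 - 2/3 = 1/3
  'e': [2/3 + 1/3*0/1, 2/3 + 1/3*1/2) = [2/3, 5/6) <- contains code 17/24
  'f': [2/3 + 1/3*1/2, 2/3 + 1/3*2/3) = [5/6, 8/9)
  'a': [2/3 + 1/3*2/3, 2/3 + 1/3*1/1) = [8/9, 1/1)
  emit 'e', narrow to [2/3, 5/6)
Step 3: interval [2/3, 5/6), width = 5/6 - 2/3 = 1/6
  'e': [2/3 + 1/6*0/1, 2/3 + 1/6*1/2) = [2/3, 3/4) <- contains code 17/24
  'f': [2/3 + 1/6*1/2, 2/3 + 1/6*2/3) = [3/4, 7/9)
  'a': [2/3 + 1/6*2/3, 2/3 + 1/6*1/1) = [7/9, 5/6)
  emit 'e', narrow to [2/3, 3/4)

Answer: symbol=a low=2/3 high=1/1
symbol=e low=2/3 high=5/6
symbol=e low=2/3 high=3/4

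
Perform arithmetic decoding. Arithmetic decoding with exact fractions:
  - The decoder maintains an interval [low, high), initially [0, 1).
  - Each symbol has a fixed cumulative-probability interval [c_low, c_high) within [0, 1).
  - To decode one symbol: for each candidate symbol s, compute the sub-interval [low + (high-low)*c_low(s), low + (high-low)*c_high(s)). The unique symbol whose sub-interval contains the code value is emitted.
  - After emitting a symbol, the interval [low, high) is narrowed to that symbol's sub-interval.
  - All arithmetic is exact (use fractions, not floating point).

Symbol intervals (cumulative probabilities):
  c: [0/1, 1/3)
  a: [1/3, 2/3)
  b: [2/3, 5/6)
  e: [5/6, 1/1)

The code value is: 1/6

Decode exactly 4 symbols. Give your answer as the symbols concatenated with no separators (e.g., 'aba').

Step 1: interval [0/1, 1/1), width = 1/1 - 0/1 = 1/1
  'c': [0/1 + 1/1*0/1, 0/1 + 1/1*1/3) = [0/1, 1/3) <- contains code 1/6
  'a': [0/1 + 1/1*1/3, 0/1 + 1/1*2/3) = [1/3, 2/3)
  'b': [0/1 + 1/1*2/3, 0/1 + 1/1*5/6) = [2/3, 5/6)
  'e': [0/1 + 1/1*5/6, 0/1 + 1/1*1/1) = [5/6, 1/1)
  emit 'c', narrow to [0/1, 1/3)
Step 2: interval [0/1, 1/3), width = 1/3 - 0/1 = 1/3
  'c': [0/1 + 1/3*0/1, 0/1 + 1/3*1/3) = [0/1, 1/9)
  'a': [0/1 + 1/3*1/3, 0/1 + 1/3*2/3) = [1/9, 2/9) <- contains code 1/6
  'b': [0/1 + 1/3*2/3, 0/1 + 1/3*5/6) = [2/9, 5/18)
  'e': [0/1 + 1/3*5/6, 0/1 + 1/3*1/1) = [5/18, 1/3)
  emit 'a', narrow to [1/9, 2/9)
Step 3: interval [1/9, 2/9), width = 2/9 - 1/9 = 1/9
  'c': [1/9 + 1/9*0/1, 1/9 + 1/9*1/3) = [1/9, 4/27)
  'a': [1/9 + 1/9*1/3, 1/9 + 1/9*2/3) = [4/27, 5/27) <- contains code 1/6
  'b': [1/9 + 1/9*2/3, 1/9 + 1/9*5/6) = [5/27, 11/54)
  'e': [1/9 + 1/9*5/6, 1/9 + 1/9*1/1) = [11/54, 2/9)
  emit 'a', narrow to [4/27, 5/27)
Step 4: interval [4/27, 5/27), width = 5/27 - 4/27 = 1/27
  'c': [4/27 + 1/27*0/1, 4/27 + 1/27*1/3) = [4/27, 13/81)
  'a': [4/27 + 1/27*1/3, 4/27 + 1/27*2/3) = [13/81, 14/81) <- contains code 1/6
  'b': [4/27 + 1/27*2/3, 4/27 + 1/27*5/6) = [14/81, 29/162)
  'e': [4/27 + 1/27*5/6, 4/27 + 1/27*1/1) = [29/162, 5/27)
  emit 'a', narrow to [13/81, 14/81)

Answer: caaa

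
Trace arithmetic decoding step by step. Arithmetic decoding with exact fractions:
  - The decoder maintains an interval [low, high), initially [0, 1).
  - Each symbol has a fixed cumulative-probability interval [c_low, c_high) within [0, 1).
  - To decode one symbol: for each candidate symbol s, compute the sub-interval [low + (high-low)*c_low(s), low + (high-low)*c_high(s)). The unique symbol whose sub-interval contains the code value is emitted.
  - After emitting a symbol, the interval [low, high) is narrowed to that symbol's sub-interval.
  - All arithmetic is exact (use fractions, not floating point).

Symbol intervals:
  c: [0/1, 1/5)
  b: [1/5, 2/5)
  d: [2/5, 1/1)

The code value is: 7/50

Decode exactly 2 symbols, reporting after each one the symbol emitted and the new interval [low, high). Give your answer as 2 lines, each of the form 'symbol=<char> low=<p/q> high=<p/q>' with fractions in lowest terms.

Step 1: interval [0/1, 1/1), width = 1/1 - 0/1 = 1/1
  'c': [0/1 + 1/1*0/1, 0/1 + 1/1*1/5) = [0/1, 1/5) <- contains code 7/50
  'b': [0/1 + 1/1*1/5, 0/1 + 1/1*2/5) = [1/5, 2/5)
  'd': [0/1 + 1/1*2/5, 0/1 + 1/1*1/1) = [2/5, 1/1)
  emit 'c', narrow to [0/1, 1/5)
Step 2: interval [0/1, 1/5), width = 1/5 - 0/1 = 1/5
  'c': [0/1 + 1/5*0/1, 0/1 + 1/5*1/5) = [0/1, 1/25)
  'b': [0/1 + 1/5*1/5, 0/1 + 1/5*2/5) = [1/25, 2/25)
  'd': [0/1 + 1/5*2/5, 0/1 + 1/5*1/1) = [2/25, 1/5) <- contains code 7/50
  emit 'd', narrow to [2/25, 1/5)

Answer: symbol=c low=0/1 high=1/5
symbol=d low=2/25 high=1/5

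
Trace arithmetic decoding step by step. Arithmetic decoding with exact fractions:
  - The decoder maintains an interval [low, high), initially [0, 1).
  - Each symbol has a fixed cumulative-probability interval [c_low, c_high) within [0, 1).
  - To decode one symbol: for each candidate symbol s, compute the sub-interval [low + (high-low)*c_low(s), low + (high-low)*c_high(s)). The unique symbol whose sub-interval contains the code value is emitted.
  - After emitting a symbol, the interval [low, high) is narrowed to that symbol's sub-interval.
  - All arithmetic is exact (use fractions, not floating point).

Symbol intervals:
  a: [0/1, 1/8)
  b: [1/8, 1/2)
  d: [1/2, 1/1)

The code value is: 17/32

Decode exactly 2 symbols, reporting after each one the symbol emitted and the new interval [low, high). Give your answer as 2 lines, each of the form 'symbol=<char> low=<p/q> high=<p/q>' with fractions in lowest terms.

Step 1: interval [0/1, 1/1), width = 1/1 - 0/1 = 1/1
  'a': [0/1 + 1/1*0/1, 0/1 + 1/1*1/8) = [0/1, 1/8)
  'b': [0/1 + 1/1*1/8, 0/1 + 1/1*1/2) = [1/8, 1/2)
  'd': [0/1 + 1/1*1/2, 0/1 + 1/1*1/1) = [1/2, 1/1) <- contains code 17/32
  emit 'd', narrow to [1/2, 1/1)
Step 2: interval [1/2, 1/1), width = 1/1 - 1/2 = 1/2
  'a': [1/2 + 1/2*0/1, 1/2 + 1/2*1/8) = [1/2, 9/16) <- contains code 17/32
  'b': [1/2 + 1/2*1/8, 1/2 + 1/2*1/2) = [9/16, 3/4)
  'd': [1/2 + 1/2*1/2, 1/2 + 1/2*1/1) = [3/4, 1/1)
  emit 'a', narrow to [1/2, 9/16)

Answer: symbol=d low=1/2 high=1/1
symbol=a low=1/2 high=9/16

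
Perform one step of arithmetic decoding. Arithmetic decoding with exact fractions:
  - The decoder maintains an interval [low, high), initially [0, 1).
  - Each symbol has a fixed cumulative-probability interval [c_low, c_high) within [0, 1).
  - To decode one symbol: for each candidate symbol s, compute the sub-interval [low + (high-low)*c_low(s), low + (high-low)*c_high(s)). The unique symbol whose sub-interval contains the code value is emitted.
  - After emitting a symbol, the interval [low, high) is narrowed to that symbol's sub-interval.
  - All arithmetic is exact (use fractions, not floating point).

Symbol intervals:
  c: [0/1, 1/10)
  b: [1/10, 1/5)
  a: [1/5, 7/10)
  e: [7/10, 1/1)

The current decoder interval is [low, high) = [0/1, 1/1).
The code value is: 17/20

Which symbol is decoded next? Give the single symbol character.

Answer: e

Derivation:
Interval width = high − low = 1/1 − 0/1 = 1/1
Scaled code = (code − low) / width = (17/20 − 0/1) / 1/1 = 17/20
  c: [0/1, 1/10) 
  b: [1/10, 1/5) 
  a: [1/5, 7/10) 
  e: [7/10, 1/1) ← scaled code falls here ✓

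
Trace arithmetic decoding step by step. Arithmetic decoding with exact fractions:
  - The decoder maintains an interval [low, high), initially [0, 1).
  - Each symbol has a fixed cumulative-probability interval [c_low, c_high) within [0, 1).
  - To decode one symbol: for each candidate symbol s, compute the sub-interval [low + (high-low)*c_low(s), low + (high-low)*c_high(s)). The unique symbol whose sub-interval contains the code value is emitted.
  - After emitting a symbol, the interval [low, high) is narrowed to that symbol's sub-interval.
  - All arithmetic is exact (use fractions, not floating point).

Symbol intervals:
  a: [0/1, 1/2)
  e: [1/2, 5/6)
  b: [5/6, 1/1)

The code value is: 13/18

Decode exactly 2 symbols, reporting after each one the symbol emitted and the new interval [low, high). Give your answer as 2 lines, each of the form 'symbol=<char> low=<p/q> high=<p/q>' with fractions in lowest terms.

Step 1: interval [0/1, 1/1), width = 1/1 - 0/1 = 1/1
  'a': [0/1 + 1/1*0/1, 0/1 + 1/1*1/2) = [0/1, 1/2)
  'e': [0/1 + 1/1*1/2, 0/1 + 1/1*5/6) = [1/2, 5/6) <- contains code 13/18
  'b': [0/1 + 1/1*5/6, 0/1 + 1/1*1/1) = [5/6, 1/1)
  emit 'e', narrow to [1/2, 5/6)
Step 2: interval [1/2, 5/6), width = 5/6 - 1/2 = 1/3
  'a': [1/2 + 1/3*0/1, 1/2 + 1/3*1/2) = [1/2, 2/3)
  'e': [1/2 + 1/3*1/2, 1/2 + 1/3*5/6) = [2/3, 7/9) <- contains code 13/18
  'b': [1/2 + 1/3*5/6, 1/2 + 1/3*1/1) = [7/9, 5/6)
  emit 'e', narrow to [2/3, 7/9)

Answer: symbol=e low=1/2 high=5/6
symbol=e low=2/3 high=7/9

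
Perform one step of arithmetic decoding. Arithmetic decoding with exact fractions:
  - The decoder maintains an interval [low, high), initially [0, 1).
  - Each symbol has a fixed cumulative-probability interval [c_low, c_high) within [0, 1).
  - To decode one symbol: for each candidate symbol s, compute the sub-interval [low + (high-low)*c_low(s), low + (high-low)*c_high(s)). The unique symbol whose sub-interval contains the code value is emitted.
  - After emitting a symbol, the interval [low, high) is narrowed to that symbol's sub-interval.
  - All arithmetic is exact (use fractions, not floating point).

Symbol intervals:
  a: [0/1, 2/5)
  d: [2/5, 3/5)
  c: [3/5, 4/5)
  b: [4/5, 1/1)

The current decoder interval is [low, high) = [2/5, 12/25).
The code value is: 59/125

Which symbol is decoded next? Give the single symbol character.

Interval width = high − low = 12/25 − 2/5 = 2/25
Scaled code = (code − low) / width = (59/125 − 2/5) / 2/25 = 9/10
  a: [0/1, 2/5) 
  d: [2/5, 3/5) 
  c: [3/5, 4/5) 
  b: [4/5, 1/1) ← scaled code falls here ✓

Answer: b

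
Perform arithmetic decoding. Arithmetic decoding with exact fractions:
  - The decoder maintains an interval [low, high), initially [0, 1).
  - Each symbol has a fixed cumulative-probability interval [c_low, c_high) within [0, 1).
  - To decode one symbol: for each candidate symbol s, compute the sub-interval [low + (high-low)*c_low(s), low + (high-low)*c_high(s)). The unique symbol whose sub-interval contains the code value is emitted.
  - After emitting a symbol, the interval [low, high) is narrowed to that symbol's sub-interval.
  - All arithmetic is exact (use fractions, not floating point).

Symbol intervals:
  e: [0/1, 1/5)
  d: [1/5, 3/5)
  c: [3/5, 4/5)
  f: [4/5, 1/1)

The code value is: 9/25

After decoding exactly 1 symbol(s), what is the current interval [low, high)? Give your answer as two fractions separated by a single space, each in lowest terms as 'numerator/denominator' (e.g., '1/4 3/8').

Answer: 1/5 3/5

Derivation:
Step 1: interval [0/1, 1/1), width = 1/1 - 0/1 = 1/1
  'e': [0/1 + 1/1*0/1, 0/1 + 1/1*1/5) = [0/1, 1/5)
  'd': [0/1 + 1/1*1/5, 0/1 + 1/1*3/5) = [1/5, 3/5) <- contains code 9/25
  'c': [0/1 + 1/1*3/5, 0/1 + 1/1*4/5) = [3/5, 4/5)
  'f': [0/1 + 1/1*4/5, 0/1 + 1/1*1/1) = [4/5, 1/1)
  emit 'd', narrow to [1/5, 3/5)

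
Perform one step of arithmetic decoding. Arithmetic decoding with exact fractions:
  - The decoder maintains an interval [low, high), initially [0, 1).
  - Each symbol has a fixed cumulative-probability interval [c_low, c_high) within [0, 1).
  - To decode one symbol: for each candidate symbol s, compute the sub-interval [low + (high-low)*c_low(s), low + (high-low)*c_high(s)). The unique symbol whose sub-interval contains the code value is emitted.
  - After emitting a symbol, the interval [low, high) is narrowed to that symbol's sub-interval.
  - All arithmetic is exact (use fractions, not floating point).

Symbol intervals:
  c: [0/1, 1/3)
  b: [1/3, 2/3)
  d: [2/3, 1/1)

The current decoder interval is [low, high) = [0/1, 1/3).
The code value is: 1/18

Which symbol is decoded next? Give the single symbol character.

Interval width = high − low = 1/3 − 0/1 = 1/3
Scaled code = (code − low) / width = (1/18 − 0/1) / 1/3 = 1/6
  c: [0/1, 1/3) ← scaled code falls here ✓
  b: [1/3, 2/3) 
  d: [2/3, 1/1) 

Answer: c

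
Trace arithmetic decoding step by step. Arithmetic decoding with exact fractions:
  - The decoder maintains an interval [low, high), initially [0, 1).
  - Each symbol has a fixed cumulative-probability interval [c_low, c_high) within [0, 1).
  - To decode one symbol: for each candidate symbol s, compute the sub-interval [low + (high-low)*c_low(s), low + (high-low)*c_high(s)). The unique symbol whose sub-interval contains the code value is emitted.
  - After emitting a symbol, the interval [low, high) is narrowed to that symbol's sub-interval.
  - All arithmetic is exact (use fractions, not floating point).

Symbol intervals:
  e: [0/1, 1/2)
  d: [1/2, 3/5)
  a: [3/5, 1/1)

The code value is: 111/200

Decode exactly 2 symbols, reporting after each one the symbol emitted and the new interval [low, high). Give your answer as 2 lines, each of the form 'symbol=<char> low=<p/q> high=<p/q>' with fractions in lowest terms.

Step 1: interval [0/1, 1/1), width = 1/1 - 0/1 = 1/1
  'e': [0/1 + 1/1*0/1, 0/1 + 1/1*1/2) = [0/1, 1/2)
  'd': [0/1 + 1/1*1/2, 0/1 + 1/1*3/5) = [1/2, 3/5) <- contains code 111/200
  'a': [0/1 + 1/1*3/5, 0/1 + 1/1*1/1) = [3/5, 1/1)
  emit 'd', narrow to [1/2, 3/5)
Step 2: interval [1/2, 3/5), width = 3/5 - 1/2 = 1/10
  'e': [1/2 + 1/10*0/1, 1/2 + 1/10*1/2) = [1/2, 11/20)
  'd': [1/2 + 1/10*1/2, 1/2 + 1/10*3/5) = [11/20, 14/25) <- contains code 111/200
  'a': [1/2 + 1/10*3/5, 1/2 + 1/10*1/1) = [14/25, 3/5)
  emit 'd', narrow to [11/20, 14/25)

Answer: symbol=d low=1/2 high=3/5
symbol=d low=11/20 high=14/25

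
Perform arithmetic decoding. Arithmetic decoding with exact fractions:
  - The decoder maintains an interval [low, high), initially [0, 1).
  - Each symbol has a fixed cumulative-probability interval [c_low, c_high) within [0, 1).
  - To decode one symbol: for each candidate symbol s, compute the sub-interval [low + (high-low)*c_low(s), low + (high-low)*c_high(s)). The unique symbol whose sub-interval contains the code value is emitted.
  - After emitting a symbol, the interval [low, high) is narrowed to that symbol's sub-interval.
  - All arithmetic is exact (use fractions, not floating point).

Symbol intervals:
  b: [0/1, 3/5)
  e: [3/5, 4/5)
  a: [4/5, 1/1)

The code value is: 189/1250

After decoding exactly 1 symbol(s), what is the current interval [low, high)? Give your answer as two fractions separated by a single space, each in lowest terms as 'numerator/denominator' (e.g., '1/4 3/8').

Answer: 0/1 3/5

Derivation:
Step 1: interval [0/1, 1/1), width = 1/1 - 0/1 = 1/1
  'b': [0/1 + 1/1*0/1, 0/1 + 1/1*3/5) = [0/1, 3/5) <- contains code 189/1250
  'e': [0/1 + 1/1*3/5, 0/1 + 1/1*4/5) = [3/5, 4/5)
  'a': [0/1 + 1/1*4/5, 0/1 + 1/1*1/1) = [4/5, 1/1)
  emit 'b', narrow to [0/1, 3/5)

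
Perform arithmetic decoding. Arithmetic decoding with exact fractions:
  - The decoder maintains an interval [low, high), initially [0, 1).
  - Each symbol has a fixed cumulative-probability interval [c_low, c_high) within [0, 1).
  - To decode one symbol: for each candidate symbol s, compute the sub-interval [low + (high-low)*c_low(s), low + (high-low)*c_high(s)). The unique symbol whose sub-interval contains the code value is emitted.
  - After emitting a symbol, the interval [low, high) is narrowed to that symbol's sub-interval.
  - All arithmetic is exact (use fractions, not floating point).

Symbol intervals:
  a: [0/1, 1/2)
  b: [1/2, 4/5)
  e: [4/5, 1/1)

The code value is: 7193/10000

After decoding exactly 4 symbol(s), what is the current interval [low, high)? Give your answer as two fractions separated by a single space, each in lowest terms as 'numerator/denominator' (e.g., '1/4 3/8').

Answer: 3583/5000 361/500

Derivation:
Step 1: interval [0/1, 1/1), width = 1/1 - 0/1 = 1/1
  'a': [0/1 + 1/1*0/1, 0/1 + 1/1*1/2) = [0/1, 1/2)
  'b': [0/1 + 1/1*1/2, 0/1 + 1/1*4/5) = [1/2, 4/5) <- contains code 7193/10000
  'e': [0/1 + 1/1*4/5, 0/1 + 1/1*1/1) = [4/5, 1/1)
  emit 'b', narrow to [1/2, 4/5)
Step 2: interval [1/2, 4/5), width = 4/5 - 1/2 = 3/10
  'a': [1/2 + 3/10*0/1, 1/2 + 3/10*1/2) = [1/2, 13/20)
  'b': [1/2 + 3/10*1/2, 1/2 + 3/10*4/5) = [13/20, 37/50) <- contains code 7193/10000
  'e': [1/2 + 3/10*4/5, 1/2 + 3/10*1/1) = [37/50, 4/5)
  emit 'b', narrow to [13/20, 37/50)
Step 3: interval [13/20, 37/50), width = 37/50 - 13/20 = 9/100
  'a': [13/20 + 9/100*0/1, 13/20 + 9/100*1/2) = [13/20, 139/200)
  'b': [13/20 + 9/100*1/2, 13/20 + 9/100*4/5) = [139/200, 361/500) <- contains code 7193/10000
  'e': [13/20 + 9/100*4/5, 13/20 + 9/100*1/1) = [361/500, 37/50)
  emit 'b', narrow to [139/200, 361/500)
Step 4: interval [139/200, 361/500), width = 361/500 - 139/200 = 27/1000
  'a': [139/200 + 27/1000*0/1, 139/200 + 27/1000*1/2) = [139/200, 1417/2000)
  'b': [139/200 + 27/1000*1/2, 139/200 + 27/1000*4/5) = [1417/2000, 3583/5000)
  'e': [139/200 + 27/1000*4/5, 139/200 + 27/1000*1/1) = [3583/5000, 361/500) <- contains code 7193/10000
  emit 'e', narrow to [3583/5000, 361/500)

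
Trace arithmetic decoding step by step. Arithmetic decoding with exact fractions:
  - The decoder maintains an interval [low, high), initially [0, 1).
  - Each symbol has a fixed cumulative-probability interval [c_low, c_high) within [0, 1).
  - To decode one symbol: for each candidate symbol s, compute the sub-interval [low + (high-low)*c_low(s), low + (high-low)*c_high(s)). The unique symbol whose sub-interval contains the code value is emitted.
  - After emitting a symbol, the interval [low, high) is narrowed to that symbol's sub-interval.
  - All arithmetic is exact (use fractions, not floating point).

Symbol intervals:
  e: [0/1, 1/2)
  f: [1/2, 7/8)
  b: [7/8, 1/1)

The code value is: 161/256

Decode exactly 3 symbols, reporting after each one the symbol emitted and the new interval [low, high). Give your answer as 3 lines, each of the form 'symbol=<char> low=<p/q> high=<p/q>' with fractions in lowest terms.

Answer: symbol=f low=1/2 high=7/8
symbol=e low=1/2 high=11/16
symbol=f low=19/32 high=85/128

Derivation:
Step 1: interval [0/1, 1/1), width = 1/1 - 0/1 = 1/1
  'e': [0/1 + 1/1*0/1, 0/1 + 1/1*1/2) = [0/1, 1/2)
  'f': [0/1 + 1/1*1/2, 0/1 + 1/1*7/8) = [1/2, 7/8) <- contains code 161/256
  'b': [0/1 + 1/1*7/8, 0/1 + 1/1*1/1) = [7/8, 1/1)
  emit 'f', narrow to [1/2, 7/8)
Step 2: interval [1/2, 7/8), width = 7/8 - 1/2 = 3/8
  'e': [1/2 + 3/8*0/1, 1/2 + 3/8*1/2) = [1/2, 11/16) <- contains code 161/256
  'f': [1/2 + 3/8*1/2, 1/2 + 3/8*7/8) = [11/16, 53/64)
  'b': [1/2 + 3/8*7/8, 1/2 + 3/8*1/1) = [53/64, 7/8)
  emit 'e', narrow to [1/2, 11/16)
Step 3: interval [1/2, 11/16), width = 11/16 - 1/2 = 3/16
  'e': [1/2 + 3/16*0/1, 1/2 + 3/16*1/2) = [1/2, 19/32)
  'f': [1/2 + 3/16*1/2, 1/2 + 3/16*7/8) = [19/32, 85/128) <- contains code 161/256
  'b': [1/2 + 3/16*7/8, 1/2 + 3/16*1/1) = [85/128, 11/16)
  emit 'f', narrow to [19/32, 85/128)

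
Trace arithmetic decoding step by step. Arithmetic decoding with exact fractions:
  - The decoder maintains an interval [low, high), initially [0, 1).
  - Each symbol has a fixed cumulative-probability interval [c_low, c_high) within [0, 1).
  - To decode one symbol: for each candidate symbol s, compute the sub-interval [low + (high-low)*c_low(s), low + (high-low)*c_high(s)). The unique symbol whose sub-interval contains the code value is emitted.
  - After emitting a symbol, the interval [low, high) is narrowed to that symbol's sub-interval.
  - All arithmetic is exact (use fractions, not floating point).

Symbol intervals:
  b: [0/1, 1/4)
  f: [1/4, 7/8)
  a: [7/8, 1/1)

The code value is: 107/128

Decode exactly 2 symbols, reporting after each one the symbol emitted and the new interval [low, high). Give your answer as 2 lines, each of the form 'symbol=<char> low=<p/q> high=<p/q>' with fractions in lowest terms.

Step 1: interval [0/1, 1/1), width = 1/1 - 0/1 = 1/1
  'b': [0/1 + 1/1*0/1, 0/1 + 1/1*1/4) = [0/1, 1/4)
  'f': [0/1 + 1/1*1/4, 0/1 + 1/1*7/8) = [1/4, 7/8) <- contains code 107/128
  'a': [0/1 + 1/1*7/8, 0/1 + 1/1*1/1) = [7/8, 1/1)
  emit 'f', narrow to [1/4, 7/8)
Step 2: interval [1/4, 7/8), width = 7/8 - 1/4 = 5/8
  'b': [1/4 + 5/8*0/1, 1/4 + 5/8*1/4) = [1/4, 13/32)
  'f': [1/4 + 5/8*1/4, 1/4 + 5/8*7/8) = [13/32, 51/64)
  'a': [1/4 + 5/8*7/8, 1/4 + 5/8*1/1) = [51/64, 7/8) <- contains code 107/128
  emit 'a', narrow to [51/64, 7/8)

Answer: symbol=f low=1/4 high=7/8
symbol=a low=51/64 high=7/8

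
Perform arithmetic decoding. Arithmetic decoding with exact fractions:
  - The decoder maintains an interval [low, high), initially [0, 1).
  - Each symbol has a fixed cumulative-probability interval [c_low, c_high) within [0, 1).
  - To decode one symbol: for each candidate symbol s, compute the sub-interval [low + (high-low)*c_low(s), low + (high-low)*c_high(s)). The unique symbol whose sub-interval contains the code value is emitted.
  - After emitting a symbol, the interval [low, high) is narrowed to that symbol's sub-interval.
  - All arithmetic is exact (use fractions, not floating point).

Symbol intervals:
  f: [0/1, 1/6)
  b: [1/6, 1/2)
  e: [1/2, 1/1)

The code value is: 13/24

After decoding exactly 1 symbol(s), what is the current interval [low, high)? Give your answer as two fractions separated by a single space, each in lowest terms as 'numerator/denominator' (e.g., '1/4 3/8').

Step 1: interval [0/1, 1/1), width = 1/1 - 0/1 = 1/1
  'f': [0/1 + 1/1*0/1, 0/1 + 1/1*1/6) = [0/1, 1/6)
  'b': [0/1 + 1/1*1/6, 0/1 + 1/1*1/2) = [1/6, 1/2)
  'e': [0/1 + 1/1*1/2, 0/1 + 1/1*1/1) = [1/2, 1/1) <- contains code 13/24
  emit 'e', narrow to [1/2, 1/1)

Answer: 1/2 1/1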